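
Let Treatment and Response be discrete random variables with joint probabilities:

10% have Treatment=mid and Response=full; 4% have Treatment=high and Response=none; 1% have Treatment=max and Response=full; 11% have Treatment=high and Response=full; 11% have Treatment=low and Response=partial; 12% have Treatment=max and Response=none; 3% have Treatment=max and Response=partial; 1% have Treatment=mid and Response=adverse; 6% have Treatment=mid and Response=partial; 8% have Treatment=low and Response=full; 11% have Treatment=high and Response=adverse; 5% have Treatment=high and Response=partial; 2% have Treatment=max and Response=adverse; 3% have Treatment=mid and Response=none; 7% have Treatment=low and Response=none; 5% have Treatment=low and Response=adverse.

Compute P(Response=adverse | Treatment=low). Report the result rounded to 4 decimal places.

0.1613

P(Treatment=low) = 0.07 + 0.11 + 0.08 + 0.05 = 0.31.
P(Response=adverse | Treatment=low) = 0.05/0.31 = 0.1613.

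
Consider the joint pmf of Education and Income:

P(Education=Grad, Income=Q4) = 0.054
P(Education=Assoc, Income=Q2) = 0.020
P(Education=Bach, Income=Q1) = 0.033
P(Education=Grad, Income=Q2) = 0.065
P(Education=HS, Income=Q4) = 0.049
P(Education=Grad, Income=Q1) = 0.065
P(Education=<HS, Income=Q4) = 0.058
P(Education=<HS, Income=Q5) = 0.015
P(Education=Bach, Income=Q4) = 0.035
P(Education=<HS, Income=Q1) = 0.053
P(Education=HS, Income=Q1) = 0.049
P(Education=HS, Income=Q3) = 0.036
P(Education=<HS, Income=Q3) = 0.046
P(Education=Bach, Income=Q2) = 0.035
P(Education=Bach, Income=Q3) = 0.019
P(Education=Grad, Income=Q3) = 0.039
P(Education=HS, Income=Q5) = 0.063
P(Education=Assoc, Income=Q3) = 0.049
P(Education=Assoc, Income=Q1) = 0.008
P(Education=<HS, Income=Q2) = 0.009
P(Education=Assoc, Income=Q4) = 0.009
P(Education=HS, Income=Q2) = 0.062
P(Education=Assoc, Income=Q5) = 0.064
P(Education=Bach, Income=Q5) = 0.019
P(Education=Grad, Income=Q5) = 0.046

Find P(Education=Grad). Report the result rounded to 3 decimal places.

0.269

P(Education=Grad) = 0.065 + 0.065 + 0.039 + 0.054 + 0.046 = 0.269.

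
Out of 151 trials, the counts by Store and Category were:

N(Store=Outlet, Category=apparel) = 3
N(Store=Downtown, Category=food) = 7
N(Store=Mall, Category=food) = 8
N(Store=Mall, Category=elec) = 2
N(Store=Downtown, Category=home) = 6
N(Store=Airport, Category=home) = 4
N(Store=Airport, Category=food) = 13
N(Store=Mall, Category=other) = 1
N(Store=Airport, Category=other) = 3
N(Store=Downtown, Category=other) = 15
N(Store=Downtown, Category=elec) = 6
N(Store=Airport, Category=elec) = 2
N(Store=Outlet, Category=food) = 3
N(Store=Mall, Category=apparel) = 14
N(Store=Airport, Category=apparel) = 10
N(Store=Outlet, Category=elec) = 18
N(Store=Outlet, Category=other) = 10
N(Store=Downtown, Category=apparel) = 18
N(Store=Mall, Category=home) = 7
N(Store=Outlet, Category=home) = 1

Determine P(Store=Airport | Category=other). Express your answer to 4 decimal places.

0.1034

Total with Category=other: 15 + 1 + 3 + 10 = 29.
P(Store=Airport | Category=other) = 3/29 = 0.1034.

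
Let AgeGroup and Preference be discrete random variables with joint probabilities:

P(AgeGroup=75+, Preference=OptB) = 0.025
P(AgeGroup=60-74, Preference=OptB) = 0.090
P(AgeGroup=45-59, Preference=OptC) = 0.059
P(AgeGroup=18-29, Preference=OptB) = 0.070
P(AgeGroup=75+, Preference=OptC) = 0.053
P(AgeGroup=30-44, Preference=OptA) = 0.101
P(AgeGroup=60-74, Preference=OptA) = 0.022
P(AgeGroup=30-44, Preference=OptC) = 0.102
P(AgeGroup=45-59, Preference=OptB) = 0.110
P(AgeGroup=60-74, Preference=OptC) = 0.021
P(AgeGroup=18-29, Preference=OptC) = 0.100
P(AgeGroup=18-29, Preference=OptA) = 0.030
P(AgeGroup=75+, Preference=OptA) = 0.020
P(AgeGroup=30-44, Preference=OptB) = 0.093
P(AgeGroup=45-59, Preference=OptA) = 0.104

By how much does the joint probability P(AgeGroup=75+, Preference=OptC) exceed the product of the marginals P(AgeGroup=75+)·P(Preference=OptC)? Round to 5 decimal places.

0.02017

P(AgeGroup=75+) = 0.020 + 0.025 + 0.053 = 0.098.
P(Preference=OptC) = 0.100 + 0.102 + 0.059 + 0.021 + 0.053 = 0.335.
P(AgeGroup=75+, Preference=OptC) − P(AgeGroup=75+)P(Preference=OptC) = 0.053 − 0.098×0.335 = 0.02017.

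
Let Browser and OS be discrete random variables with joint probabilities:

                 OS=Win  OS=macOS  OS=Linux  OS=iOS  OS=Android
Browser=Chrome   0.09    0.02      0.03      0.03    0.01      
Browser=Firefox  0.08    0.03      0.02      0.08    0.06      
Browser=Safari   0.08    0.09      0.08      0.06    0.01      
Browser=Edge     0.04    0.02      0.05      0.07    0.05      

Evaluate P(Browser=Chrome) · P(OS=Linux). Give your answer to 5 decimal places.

0.03240

P(Browser=Chrome) = 0.09 + 0.02 + 0.03 + 0.03 + 0.01 = 0.18.
P(OS=Linux) = 0.03 + 0.02 + 0.08 + 0.05 = 0.18.
Product: 0.18 × 0.18 = 0.03240.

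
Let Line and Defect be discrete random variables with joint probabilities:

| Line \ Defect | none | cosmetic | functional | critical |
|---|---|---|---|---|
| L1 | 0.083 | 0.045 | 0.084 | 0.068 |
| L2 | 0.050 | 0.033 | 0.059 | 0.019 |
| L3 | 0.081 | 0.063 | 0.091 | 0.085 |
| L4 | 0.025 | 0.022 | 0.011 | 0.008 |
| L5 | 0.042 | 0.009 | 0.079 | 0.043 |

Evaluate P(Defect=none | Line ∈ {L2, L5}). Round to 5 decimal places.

0.27545

P(Line=L2) = 0.050 + 0.033 + 0.059 + 0.019 = 0.161.
P(Line=L5) = 0.042 + 0.009 + 0.079 + 0.043 = 0.173.
P(Line ∈ {L2, L5}) = 0.161 + 0.173 = 0.334; P(Defect=none, Line ∈ {L2, L5}) = 0.050 + 0.042 = 0.092.
P(Defect=none | Line ∈ {L2, L5}) = 0.092/0.334 = 0.27545.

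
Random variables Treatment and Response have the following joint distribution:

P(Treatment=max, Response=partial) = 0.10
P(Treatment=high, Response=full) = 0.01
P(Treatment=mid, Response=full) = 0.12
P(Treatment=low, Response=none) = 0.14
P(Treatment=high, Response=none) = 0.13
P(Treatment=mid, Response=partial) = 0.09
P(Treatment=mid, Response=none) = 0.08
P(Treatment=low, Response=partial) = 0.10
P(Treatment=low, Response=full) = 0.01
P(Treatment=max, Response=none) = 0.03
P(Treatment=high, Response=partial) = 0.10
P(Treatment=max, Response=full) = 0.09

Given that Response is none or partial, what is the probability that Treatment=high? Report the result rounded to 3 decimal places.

P(Response=none) = 0.14 + 0.08 + 0.13 + 0.03 = 0.38.
P(Response=partial) = 0.10 + 0.09 + 0.10 + 0.10 = 0.39.
P(Response ∈ {none, partial}) = 0.38 + 0.39 = 0.77; P(Treatment=high, Response ∈ {none, partial}) = 0.13 + 0.10 = 0.23.
P(Treatment=high | Response ∈ {none, partial}) = 0.23/0.77 = 0.299.

0.299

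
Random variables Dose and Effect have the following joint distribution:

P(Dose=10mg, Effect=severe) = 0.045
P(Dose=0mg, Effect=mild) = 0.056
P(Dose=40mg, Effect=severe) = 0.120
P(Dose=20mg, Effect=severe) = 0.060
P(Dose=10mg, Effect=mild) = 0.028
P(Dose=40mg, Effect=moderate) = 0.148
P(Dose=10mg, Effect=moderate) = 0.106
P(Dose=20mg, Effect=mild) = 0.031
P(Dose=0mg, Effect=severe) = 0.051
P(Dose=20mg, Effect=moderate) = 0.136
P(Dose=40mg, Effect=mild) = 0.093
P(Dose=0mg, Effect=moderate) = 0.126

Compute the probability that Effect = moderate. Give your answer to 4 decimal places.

0.5160

P(Effect=moderate) = 0.126 + 0.106 + 0.136 + 0.148 = 0.516.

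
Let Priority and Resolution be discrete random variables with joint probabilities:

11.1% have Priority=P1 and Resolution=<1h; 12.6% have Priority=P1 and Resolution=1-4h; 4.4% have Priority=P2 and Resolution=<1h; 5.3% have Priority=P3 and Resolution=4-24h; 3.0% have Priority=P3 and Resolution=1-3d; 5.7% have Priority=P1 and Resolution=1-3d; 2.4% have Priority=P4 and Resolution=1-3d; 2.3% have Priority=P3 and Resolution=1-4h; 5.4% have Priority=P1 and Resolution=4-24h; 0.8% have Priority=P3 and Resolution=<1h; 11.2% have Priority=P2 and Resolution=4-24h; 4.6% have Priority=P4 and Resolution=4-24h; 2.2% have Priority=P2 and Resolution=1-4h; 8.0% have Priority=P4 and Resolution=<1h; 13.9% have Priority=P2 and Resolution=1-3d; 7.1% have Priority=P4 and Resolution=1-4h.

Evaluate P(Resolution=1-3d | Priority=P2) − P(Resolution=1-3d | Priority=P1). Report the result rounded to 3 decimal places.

0.275

P(Priority=P2) = 0.044 + 0.022 + 0.112 + 0.139 = 0.317; P(Resolution=1-3d | Priority=P2) = 0.139/0.317 = 0.4385.
P(Priority=P1) = 0.111 + 0.126 + 0.054 + 0.057 = 0.348; P(Resolution=1-3d | Priority=P1) = 0.057/0.348 = 0.1638.
Difference = 0.275.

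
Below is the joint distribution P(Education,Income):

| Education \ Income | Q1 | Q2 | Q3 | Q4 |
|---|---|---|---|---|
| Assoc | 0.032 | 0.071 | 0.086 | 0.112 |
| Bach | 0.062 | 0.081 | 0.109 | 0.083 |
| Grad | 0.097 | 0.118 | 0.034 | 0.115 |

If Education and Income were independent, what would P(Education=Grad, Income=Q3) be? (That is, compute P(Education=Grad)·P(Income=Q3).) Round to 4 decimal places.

0.0834

P(Education=Grad) = 0.097 + 0.118 + 0.034 + 0.115 = 0.364.
P(Income=Q3) = 0.086 + 0.109 + 0.034 = 0.229.
Product: 0.364 × 0.229 = 0.0834.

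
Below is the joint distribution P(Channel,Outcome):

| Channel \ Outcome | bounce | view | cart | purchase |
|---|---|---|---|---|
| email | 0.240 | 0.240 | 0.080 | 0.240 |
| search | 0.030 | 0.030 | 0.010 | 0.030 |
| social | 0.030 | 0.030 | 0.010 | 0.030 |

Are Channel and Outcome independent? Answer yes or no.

yes

Every cell satisfies P(Channel,Outcome) = P(Channel)·P(Outcome). For instance P(Channel=email) = 0.800, P(Outcome=cart) = 0.100, and 0.800×0.100 = 0.080 matches the joint entry. So Channel and Outcome are independent.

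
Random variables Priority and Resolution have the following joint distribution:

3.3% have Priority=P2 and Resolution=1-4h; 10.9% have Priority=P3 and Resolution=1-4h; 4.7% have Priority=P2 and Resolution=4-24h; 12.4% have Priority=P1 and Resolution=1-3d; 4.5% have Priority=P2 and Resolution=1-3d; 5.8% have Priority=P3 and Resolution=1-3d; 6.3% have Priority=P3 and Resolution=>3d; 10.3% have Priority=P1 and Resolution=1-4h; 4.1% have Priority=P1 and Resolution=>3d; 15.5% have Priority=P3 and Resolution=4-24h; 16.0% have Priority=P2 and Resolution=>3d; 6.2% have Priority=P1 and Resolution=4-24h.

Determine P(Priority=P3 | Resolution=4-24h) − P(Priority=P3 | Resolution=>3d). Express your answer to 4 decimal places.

0.3485

P(Resolution=4-24h) = 0.062 + 0.047 + 0.155 = 0.264; P(Priority=P3 | Resolution=4-24h) = 0.155/0.264 = 0.58712.
P(Resolution=>3d) = 0.041 + 0.160 + 0.063 = 0.264; P(Priority=P3 | Resolution=>3d) = 0.063/0.264 = 0.23864.
Difference = 0.3485.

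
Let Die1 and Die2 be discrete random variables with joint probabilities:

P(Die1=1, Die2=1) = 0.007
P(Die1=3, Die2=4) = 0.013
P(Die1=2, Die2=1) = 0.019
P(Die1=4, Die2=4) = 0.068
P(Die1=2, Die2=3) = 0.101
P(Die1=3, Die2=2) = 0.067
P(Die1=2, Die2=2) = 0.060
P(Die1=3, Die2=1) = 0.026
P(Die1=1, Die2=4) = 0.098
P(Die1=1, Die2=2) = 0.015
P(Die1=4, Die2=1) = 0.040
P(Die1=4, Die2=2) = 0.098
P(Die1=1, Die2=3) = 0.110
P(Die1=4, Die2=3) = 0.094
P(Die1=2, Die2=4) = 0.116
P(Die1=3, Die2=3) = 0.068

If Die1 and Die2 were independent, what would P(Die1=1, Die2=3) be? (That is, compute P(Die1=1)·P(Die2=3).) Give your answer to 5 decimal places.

0.08579

P(Die1=1) = 0.007 + 0.015 + 0.110 + 0.098 = 0.230.
P(Die2=3) = 0.110 + 0.101 + 0.068 + 0.094 = 0.373.
Product: 0.230 × 0.373 = 0.08579.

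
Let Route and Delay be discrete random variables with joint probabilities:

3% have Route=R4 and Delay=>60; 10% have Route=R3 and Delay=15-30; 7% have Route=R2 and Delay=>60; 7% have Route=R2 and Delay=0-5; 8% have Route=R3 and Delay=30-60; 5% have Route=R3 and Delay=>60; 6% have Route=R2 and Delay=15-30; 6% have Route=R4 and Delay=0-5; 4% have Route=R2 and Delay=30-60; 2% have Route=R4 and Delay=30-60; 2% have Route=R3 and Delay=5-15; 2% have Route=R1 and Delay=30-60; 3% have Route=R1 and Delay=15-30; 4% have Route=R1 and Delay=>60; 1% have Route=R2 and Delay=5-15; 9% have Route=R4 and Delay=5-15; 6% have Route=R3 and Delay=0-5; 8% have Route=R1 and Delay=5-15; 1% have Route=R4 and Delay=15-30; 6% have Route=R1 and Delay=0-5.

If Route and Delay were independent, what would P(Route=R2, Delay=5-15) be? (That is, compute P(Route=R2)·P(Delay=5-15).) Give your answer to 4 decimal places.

0.0500

P(Route=R2) = 0.07 + 0.01 + 0.06 + 0.04 + 0.07 = 0.25.
P(Delay=5-15) = 0.08 + 0.01 + 0.02 + 0.09 = 0.20.
Product: 0.25 × 0.20 = 0.0500.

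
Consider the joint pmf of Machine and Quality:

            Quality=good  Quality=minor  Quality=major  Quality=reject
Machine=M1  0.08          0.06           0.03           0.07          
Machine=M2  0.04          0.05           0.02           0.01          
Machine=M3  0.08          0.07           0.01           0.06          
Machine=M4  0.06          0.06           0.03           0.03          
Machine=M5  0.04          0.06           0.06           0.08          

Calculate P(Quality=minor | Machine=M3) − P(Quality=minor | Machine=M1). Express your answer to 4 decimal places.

0.0682

P(Machine=M3) = 0.08 + 0.07 + 0.01 + 0.06 = 0.22; P(Quality=minor | Machine=M3) = 0.07/0.22 = 0.31818.
P(Machine=M1) = 0.08 + 0.06 + 0.03 + 0.07 = 0.24; P(Quality=minor | Machine=M1) = 0.06/0.24 = 0.25000.
Difference = 0.0682.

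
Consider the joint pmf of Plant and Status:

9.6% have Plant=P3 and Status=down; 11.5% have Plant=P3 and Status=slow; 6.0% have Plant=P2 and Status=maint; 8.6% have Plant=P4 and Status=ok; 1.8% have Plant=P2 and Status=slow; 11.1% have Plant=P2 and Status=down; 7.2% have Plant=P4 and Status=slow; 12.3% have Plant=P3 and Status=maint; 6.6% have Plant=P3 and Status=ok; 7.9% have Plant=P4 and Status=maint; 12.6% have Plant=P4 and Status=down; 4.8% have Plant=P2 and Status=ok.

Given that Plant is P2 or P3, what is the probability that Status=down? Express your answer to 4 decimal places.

P(Plant=P2) = 0.048 + 0.018 + 0.111 + 0.060 = 0.237.
P(Plant=P3) = 0.066 + 0.115 + 0.096 + 0.123 = 0.400.
P(Plant ∈ {P2, P3}) = 0.237 + 0.400 = 0.637; P(Status=down, Plant ∈ {P2, P3}) = 0.111 + 0.096 = 0.207.
P(Status=down | Plant ∈ {P2, P3}) = 0.207/0.637 = 0.3250.

0.3250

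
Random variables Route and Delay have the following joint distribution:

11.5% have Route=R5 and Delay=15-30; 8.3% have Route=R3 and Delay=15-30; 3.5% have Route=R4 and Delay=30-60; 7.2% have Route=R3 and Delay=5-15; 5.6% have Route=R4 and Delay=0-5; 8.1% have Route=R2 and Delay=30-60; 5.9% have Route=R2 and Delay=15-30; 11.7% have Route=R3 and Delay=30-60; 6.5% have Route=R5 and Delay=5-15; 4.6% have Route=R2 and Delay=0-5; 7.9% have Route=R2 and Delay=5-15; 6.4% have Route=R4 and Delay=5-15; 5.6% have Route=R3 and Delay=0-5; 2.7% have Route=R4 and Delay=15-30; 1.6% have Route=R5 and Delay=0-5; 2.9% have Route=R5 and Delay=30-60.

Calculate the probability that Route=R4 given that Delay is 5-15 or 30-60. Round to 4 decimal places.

0.1827

P(Delay=5-15) = 0.079 + 0.072 + 0.064 + 0.065 = 0.280.
P(Delay=30-60) = 0.081 + 0.117 + 0.035 + 0.029 = 0.262.
P(Delay ∈ {5-15, 30-60}) = 0.280 + 0.262 = 0.542; P(Route=R4, Delay ∈ {5-15, 30-60}) = 0.064 + 0.035 = 0.099.
P(Route=R4 | Delay ∈ {5-15, 30-60}) = 0.099/0.542 = 0.1827.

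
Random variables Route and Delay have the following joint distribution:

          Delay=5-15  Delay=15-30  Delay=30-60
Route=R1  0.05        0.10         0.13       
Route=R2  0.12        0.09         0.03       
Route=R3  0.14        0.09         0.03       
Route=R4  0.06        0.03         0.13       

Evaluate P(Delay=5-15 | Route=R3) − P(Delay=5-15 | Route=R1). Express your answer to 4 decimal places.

0.3599

P(Route=R3) = 0.14 + 0.09 + 0.03 = 0.26; P(Delay=5-15 | Route=R3) = 0.14/0.26 = 0.53846.
P(Route=R1) = 0.05 + 0.10 + 0.13 = 0.28; P(Delay=5-15 | Route=R1) = 0.05/0.28 = 0.17857.
Difference = 0.3599.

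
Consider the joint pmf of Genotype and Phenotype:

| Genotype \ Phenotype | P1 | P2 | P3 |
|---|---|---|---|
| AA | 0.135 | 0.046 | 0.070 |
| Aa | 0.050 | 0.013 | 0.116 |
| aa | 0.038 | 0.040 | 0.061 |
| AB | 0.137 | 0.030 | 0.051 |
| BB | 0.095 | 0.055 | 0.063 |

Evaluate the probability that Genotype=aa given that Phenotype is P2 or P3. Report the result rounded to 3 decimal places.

P(Phenotype=P2) = 0.046 + 0.013 + 0.040 + 0.030 + 0.055 = 0.184.
P(Phenotype=P3) = 0.070 + 0.116 + 0.061 + 0.051 + 0.063 = 0.361.
P(Phenotype ∈ {P2, P3}) = 0.184 + 0.361 = 0.545; P(Genotype=aa, Phenotype ∈ {P2, P3}) = 0.040 + 0.061 = 0.101.
P(Genotype=aa | Phenotype ∈ {P2, P3}) = 0.101/0.545 = 0.185.

0.185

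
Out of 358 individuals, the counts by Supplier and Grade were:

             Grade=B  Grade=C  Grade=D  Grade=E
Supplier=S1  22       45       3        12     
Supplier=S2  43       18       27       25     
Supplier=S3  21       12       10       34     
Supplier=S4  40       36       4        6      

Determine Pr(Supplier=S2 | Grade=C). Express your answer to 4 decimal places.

0.1622

Total with Grade=C: 45 + 18 + 12 + 36 = 111.
P(Supplier=S2 | Grade=C) = 18/111 = 0.1622.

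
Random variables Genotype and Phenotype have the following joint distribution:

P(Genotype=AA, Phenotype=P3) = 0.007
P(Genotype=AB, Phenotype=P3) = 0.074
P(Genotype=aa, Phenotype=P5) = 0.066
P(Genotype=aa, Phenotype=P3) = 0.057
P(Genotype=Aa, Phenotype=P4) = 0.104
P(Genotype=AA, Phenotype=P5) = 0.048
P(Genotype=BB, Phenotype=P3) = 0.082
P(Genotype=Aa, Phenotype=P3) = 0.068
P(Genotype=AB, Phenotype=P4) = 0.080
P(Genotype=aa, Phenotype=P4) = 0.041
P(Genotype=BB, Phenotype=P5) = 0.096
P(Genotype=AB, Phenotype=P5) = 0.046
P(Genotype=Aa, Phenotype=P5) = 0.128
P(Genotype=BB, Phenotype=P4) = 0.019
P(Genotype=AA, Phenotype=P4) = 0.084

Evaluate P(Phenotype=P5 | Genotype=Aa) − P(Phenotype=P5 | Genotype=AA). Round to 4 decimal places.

0.0813

P(Genotype=Aa) = 0.068 + 0.104 + 0.128 = 0.300; P(Phenotype=P5 | Genotype=Aa) = 0.128/0.300 = 0.42667.
P(Genotype=AA) = 0.007 + 0.084 + 0.048 = 0.139; P(Phenotype=P5 | Genotype=AA) = 0.048/0.139 = 0.34532.
Difference = 0.0813.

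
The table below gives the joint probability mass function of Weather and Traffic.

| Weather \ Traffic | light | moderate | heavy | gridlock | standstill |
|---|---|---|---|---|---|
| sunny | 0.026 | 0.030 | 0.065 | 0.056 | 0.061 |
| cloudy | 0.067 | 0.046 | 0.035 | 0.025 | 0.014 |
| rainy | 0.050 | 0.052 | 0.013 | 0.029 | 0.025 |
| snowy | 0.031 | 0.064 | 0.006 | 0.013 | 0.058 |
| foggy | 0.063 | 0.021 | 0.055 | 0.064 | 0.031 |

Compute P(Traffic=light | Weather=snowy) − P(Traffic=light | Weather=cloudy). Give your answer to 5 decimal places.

-0.17806

P(Weather=snowy) = 0.031 + 0.064 + 0.006 + 0.013 + 0.058 = 0.172; P(Traffic=light | Weather=snowy) = 0.031/0.172 = 0.180233.
P(Weather=cloudy) = 0.067 + 0.046 + 0.035 + 0.025 + 0.014 = 0.187; P(Traffic=light | Weather=cloudy) = 0.067/0.187 = 0.358289.
Difference = -0.17806.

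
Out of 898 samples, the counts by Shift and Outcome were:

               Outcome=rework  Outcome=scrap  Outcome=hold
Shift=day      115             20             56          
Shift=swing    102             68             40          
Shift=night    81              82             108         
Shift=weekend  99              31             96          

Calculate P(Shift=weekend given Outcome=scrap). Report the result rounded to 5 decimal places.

0.15423

Total with Outcome=scrap: 20 + 68 + 82 + 31 = 201.
P(Shift=weekend | Outcome=scrap) = 31/201 = 0.15423.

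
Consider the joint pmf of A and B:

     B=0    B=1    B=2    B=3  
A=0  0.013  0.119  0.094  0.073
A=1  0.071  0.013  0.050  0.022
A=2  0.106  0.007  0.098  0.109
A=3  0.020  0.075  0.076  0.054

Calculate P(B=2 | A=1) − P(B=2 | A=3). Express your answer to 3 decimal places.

-0.017

P(A=1) = 0.071 + 0.013 + 0.050 + 0.022 = 0.156; P(B=2 | A=1) = 0.050/0.156 = 0.3205.
P(A=3) = 0.020 + 0.075 + 0.076 + 0.054 = 0.225; P(B=2 | A=3) = 0.076/0.225 = 0.3378.
Difference = -0.017.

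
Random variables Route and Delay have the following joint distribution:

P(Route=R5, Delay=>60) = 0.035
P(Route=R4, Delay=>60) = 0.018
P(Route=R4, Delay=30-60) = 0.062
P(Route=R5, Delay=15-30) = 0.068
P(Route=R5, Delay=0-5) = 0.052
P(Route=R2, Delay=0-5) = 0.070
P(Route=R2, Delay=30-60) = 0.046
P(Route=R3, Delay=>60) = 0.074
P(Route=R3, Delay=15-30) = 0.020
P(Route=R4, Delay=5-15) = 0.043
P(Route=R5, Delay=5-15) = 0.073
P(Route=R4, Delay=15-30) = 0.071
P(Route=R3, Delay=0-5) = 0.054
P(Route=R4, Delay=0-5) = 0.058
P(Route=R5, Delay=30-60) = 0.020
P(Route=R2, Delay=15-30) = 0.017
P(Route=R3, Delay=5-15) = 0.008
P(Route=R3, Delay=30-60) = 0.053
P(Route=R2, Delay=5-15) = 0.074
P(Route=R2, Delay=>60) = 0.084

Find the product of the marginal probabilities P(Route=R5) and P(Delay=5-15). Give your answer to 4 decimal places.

0.0491

P(Route=R5) = 0.052 + 0.073 + 0.068 + 0.020 + 0.035 = 0.248.
P(Delay=5-15) = 0.074 + 0.008 + 0.043 + 0.073 = 0.198.
Product: 0.248 × 0.198 = 0.0491.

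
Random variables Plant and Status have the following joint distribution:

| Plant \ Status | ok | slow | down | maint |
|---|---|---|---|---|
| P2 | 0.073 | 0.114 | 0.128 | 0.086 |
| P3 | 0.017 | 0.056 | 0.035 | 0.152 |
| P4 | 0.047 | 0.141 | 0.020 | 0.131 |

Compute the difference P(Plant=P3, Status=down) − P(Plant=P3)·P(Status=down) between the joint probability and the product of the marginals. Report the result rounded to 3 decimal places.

-0.013

P(Plant=P3) = 0.017 + 0.056 + 0.035 + 0.152 = 0.260.
P(Status=down) = 0.128 + 0.035 + 0.020 = 0.183.
P(Plant=P3, Status=down) − P(Plant=P3)P(Status=down) = 0.035 − 0.260×0.183 = -0.013.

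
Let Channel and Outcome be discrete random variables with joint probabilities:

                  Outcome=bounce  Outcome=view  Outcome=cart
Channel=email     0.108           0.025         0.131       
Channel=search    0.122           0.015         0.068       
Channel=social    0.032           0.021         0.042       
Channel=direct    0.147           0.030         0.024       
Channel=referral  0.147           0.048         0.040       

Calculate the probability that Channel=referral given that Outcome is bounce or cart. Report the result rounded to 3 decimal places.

P(Outcome=bounce) = 0.108 + 0.122 + 0.032 + 0.147 + 0.147 = 0.556.
P(Outcome=cart) = 0.131 + 0.068 + 0.042 + 0.024 + 0.040 = 0.305.
P(Outcome ∈ {bounce, cart}) = 0.556 + 0.305 = 0.861; P(Channel=referral, Outcome ∈ {bounce, cart}) = 0.147 + 0.040 = 0.187.
P(Channel=referral | Outcome ∈ {bounce, cart}) = 0.187/0.861 = 0.217.

0.217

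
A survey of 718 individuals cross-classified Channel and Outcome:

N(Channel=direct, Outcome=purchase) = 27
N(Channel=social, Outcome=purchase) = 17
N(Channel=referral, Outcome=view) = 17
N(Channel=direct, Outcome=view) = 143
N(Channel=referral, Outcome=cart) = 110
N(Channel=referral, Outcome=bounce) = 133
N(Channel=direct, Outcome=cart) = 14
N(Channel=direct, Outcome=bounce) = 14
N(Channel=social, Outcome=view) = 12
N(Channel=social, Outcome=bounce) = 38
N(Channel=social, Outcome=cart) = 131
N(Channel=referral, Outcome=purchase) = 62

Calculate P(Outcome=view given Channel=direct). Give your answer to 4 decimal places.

Total with Channel=direct: 14 + 143 + 14 + 27 = 198.
P(Outcome=view | Channel=direct) = 143/198 = 0.7222.

0.7222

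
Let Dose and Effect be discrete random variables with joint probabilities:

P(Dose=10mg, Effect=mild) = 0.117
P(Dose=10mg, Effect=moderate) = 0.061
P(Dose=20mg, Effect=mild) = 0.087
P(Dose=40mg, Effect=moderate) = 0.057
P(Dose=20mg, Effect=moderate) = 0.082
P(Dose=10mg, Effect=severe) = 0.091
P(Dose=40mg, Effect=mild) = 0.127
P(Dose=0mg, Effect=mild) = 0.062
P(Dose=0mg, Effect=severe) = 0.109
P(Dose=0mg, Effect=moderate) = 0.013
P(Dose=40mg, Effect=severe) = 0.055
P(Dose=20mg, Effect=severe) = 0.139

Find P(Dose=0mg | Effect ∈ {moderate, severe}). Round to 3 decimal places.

P(Effect=moderate) = 0.013 + 0.061 + 0.082 + 0.057 = 0.213.
P(Effect=severe) = 0.109 + 0.091 + 0.139 + 0.055 = 0.394.
P(Effect ∈ {moderate, severe}) = 0.213 + 0.394 = 0.607; P(Dose=0mg, Effect ∈ {moderate, severe}) = 0.013 + 0.109 = 0.122.
P(Dose=0mg | Effect ∈ {moderate, severe}) = 0.122/0.607 = 0.201.

0.201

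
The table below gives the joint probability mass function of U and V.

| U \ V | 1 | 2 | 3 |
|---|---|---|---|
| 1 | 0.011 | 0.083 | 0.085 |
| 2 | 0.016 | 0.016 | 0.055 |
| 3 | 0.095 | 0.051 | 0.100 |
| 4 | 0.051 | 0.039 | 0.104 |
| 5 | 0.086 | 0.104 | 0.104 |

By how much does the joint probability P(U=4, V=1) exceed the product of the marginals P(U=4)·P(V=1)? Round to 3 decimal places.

P(U=4) = 0.051 + 0.039 + 0.104 = 0.194.
P(V=1) = 0.011 + 0.016 + 0.095 + 0.051 + 0.086 = 0.259.
P(U=4, V=1) − P(U=4)P(V=1) = 0.051 − 0.194×0.259 = 0.001.

0.001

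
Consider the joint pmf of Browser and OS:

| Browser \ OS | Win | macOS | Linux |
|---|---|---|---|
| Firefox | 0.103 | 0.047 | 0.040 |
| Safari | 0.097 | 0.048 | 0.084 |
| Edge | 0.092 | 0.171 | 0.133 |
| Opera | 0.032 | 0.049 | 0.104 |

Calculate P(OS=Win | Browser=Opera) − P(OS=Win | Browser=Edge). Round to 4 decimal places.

-0.0594

P(Browser=Opera) = 0.032 + 0.049 + 0.104 = 0.185; P(OS=Win | Browser=Opera) = 0.032/0.185 = 0.17297.
P(Browser=Edge) = 0.092 + 0.171 + 0.133 = 0.396; P(OS=Win | Browser=Edge) = 0.092/0.396 = 0.23232.
Difference = -0.0594.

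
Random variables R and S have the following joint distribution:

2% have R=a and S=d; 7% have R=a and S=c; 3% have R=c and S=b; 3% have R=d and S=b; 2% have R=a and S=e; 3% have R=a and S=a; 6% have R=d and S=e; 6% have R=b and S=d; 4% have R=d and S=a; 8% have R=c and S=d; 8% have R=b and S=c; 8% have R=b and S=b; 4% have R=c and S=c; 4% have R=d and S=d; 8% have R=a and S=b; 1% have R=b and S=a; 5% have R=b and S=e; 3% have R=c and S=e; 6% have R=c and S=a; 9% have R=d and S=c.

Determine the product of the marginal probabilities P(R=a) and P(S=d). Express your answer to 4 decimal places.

P(R=a) = 0.03 + 0.08 + 0.07 + 0.02 + 0.02 = 0.22.
P(S=d) = 0.02 + 0.06 + 0.08 + 0.04 = 0.20.
Product: 0.22 × 0.20 = 0.0440.

0.0440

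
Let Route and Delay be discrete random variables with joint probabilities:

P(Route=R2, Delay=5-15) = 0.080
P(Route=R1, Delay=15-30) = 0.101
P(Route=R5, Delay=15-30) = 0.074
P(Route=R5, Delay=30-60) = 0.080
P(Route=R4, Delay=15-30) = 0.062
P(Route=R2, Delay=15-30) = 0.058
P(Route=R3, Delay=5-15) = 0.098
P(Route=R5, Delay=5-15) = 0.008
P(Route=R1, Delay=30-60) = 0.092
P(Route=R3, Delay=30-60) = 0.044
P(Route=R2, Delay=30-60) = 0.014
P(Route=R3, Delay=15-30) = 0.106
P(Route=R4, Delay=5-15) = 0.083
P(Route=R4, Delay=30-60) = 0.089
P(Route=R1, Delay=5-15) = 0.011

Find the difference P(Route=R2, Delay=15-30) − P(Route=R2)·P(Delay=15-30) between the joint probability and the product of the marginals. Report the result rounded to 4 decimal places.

P(Route=R2) = 0.080 + 0.058 + 0.014 = 0.152.
P(Delay=15-30) = 0.101 + 0.058 + 0.106 + 0.062 + 0.074 = 0.401.
P(Route=R2, Delay=15-30) − P(Route=R2)P(Delay=15-30) = 0.058 − 0.152×0.401 = -0.0030.

-0.0030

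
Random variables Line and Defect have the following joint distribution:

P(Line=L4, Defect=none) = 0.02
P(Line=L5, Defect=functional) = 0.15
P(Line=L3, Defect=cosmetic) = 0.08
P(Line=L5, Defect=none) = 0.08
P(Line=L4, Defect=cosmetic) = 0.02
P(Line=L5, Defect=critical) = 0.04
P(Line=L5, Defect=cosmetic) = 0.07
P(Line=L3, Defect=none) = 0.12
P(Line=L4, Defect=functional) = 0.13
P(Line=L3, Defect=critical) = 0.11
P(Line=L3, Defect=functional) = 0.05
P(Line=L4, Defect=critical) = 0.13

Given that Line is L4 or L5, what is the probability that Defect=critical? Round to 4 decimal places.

P(Line=L4) = 0.02 + 0.02 + 0.13 + 0.13 = 0.30.
P(Line=L5) = 0.08 + 0.07 + 0.15 + 0.04 = 0.34.
P(Line ∈ {L4, L5}) = 0.30 + 0.34 = 0.64; P(Defect=critical, Line ∈ {L4, L5}) = 0.13 + 0.04 = 0.17.
P(Defect=critical | Line ∈ {L4, L5}) = 0.17/0.64 = 0.2656.

0.2656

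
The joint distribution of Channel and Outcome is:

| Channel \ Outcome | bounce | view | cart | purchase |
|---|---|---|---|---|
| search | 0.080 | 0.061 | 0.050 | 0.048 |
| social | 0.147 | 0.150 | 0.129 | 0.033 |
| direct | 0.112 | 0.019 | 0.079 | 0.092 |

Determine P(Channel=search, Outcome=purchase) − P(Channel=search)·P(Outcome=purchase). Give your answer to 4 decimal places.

P(Channel=search) = 0.080 + 0.061 + 0.050 + 0.048 = 0.239.
P(Outcome=purchase) = 0.048 + 0.033 + 0.092 = 0.173.
P(Channel=search, Outcome=purchase) − P(Channel=search)P(Outcome=purchase) = 0.048 − 0.239×0.173 = 0.0067.

0.0067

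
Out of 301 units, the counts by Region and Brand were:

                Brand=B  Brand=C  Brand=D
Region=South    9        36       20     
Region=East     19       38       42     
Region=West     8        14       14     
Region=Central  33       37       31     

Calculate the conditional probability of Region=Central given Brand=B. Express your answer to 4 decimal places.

0.4783

Total with Brand=B: 9 + 19 + 8 + 33 = 69.
P(Region=Central | Brand=B) = 33/69 = 0.4783.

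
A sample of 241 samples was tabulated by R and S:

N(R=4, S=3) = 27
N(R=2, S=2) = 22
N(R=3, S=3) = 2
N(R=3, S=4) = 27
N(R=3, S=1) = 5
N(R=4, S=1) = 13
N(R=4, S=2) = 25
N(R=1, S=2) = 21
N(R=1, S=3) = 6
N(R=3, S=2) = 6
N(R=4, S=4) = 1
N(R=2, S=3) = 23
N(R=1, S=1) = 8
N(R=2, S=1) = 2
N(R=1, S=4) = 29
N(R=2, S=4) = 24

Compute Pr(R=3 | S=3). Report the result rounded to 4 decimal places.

Total with S=3: 6 + 23 + 2 + 27 = 58.
P(R=3 | S=3) = 2/58 = 0.0345.

0.0345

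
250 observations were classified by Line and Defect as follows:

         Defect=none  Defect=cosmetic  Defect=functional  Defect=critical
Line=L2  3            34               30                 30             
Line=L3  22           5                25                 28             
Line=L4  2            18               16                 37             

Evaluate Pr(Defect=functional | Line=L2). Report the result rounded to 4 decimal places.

0.3093

Total with Line=L2: 3 + 34 + 30 + 30 = 97.
P(Defect=functional | Line=L2) = 30/97 = 0.3093.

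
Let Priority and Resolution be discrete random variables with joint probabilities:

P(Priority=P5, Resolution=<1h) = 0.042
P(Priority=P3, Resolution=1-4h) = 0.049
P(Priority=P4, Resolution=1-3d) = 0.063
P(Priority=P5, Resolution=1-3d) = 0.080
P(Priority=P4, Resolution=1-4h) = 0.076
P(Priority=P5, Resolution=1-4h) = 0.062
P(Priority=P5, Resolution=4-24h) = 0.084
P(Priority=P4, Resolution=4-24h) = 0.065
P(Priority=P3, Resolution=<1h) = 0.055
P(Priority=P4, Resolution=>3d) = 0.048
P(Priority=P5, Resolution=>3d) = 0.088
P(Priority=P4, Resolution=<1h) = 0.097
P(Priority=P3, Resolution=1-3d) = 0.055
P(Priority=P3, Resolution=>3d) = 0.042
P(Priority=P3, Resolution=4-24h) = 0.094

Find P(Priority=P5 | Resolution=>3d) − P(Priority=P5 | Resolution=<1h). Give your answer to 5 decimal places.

P(Resolution=>3d) = 0.042 + 0.048 + 0.088 = 0.178; P(Priority=P5 | Resolution=>3d) = 0.088/0.178 = 0.494382.
P(Resolution=<1h) = 0.055 + 0.097 + 0.042 = 0.194; P(Priority=P5 | Resolution=<1h) = 0.042/0.194 = 0.216495.
Difference = 0.27789.

0.27789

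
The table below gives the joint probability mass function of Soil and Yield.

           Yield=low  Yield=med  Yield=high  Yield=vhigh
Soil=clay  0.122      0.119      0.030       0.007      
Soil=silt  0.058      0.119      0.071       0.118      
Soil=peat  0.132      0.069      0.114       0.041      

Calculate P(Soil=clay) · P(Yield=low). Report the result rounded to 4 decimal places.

P(Soil=clay) = 0.122 + 0.119 + 0.030 + 0.007 = 0.278.
P(Yield=low) = 0.122 + 0.058 + 0.132 = 0.312.
Product: 0.278 × 0.312 = 0.0867.

0.0867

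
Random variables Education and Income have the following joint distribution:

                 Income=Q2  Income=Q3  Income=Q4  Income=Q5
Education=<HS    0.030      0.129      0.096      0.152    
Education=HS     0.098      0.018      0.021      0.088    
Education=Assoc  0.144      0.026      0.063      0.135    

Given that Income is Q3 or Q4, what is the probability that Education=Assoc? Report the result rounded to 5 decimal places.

0.25212

P(Income=Q3) = 0.129 + 0.018 + 0.026 = 0.173.
P(Income=Q4) = 0.096 + 0.021 + 0.063 = 0.180.
P(Income ∈ {Q3, Q4}) = 0.173 + 0.180 = 0.353; P(Education=Assoc, Income ∈ {Q3, Q4}) = 0.026 + 0.063 = 0.089.
P(Education=Assoc | Income ∈ {Q3, Q4}) = 0.089/0.353 = 0.25212.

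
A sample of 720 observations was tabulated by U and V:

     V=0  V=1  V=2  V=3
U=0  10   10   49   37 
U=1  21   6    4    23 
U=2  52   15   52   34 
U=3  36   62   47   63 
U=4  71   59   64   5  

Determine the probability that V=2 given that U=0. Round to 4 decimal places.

0.4623

Total with U=0: 10 + 10 + 49 + 37 = 106.
P(V=2 | U=0) = 49/106 = 0.4623.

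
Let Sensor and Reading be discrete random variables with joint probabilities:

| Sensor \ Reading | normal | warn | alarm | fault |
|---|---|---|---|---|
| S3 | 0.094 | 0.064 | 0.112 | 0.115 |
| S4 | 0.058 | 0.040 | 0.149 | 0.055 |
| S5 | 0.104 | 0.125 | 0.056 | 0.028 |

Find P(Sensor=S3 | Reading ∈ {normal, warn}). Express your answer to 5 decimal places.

P(Reading=normal) = 0.094 + 0.058 + 0.104 = 0.256.
P(Reading=warn) = 0.064 + 0.040 + 0.125 = 0.229.
P(Reading ∈ {normal, warn}) = 0.256 + 0.229 = 0.485; P(Sensor=S3, Reading ∈ {normal, warn}) = 0.094 + 0.064 = 0.158.
P(Sensor=S3 | Reading ∈ {normal, warn}) = 0.158/0.485 = 0.32577.

0.32577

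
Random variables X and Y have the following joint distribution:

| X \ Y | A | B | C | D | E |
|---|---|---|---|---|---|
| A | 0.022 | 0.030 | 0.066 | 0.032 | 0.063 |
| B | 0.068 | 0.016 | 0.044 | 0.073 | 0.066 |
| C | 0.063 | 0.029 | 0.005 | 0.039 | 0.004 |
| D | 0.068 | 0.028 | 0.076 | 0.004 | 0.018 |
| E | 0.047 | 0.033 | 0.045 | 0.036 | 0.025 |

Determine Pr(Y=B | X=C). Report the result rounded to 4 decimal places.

0.2071

P(X=C) = 0.063 + 0.029 + 0.005 + 0.039 + 0.004 = 0.140.
P(Y=B | X=C) = 0.029/0.140 = 0.2071.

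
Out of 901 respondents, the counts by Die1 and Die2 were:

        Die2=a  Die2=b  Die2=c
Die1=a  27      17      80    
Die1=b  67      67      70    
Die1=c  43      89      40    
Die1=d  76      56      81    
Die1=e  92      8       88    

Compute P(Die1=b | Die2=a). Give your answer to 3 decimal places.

Total with Die2=a: 27 + 67 + 43 + 76 + 92 = 305.
P(Die1=b | Die2=a) = 67/305 = 0.220.

0.220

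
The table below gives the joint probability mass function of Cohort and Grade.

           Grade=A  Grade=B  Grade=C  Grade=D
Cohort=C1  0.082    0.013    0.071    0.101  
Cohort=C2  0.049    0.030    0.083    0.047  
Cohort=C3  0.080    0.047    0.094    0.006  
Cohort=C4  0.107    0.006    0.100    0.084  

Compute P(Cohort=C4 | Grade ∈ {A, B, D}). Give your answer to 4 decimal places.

P(Grade=A) = 0.082 + 0.049 + 0.080 + 0.107 = 0.318.
P(Grade=B) = 0.013 + 0.030 + 0.047 + 0.006 = 0.096.
P(Grade=D) = 0.101 + 0.047 + 0.006 + 0.084 = 0.238.
P(Grade ∈ {A, B, D}) = 0.318 + 0.096 + 0.238 = 0.652; P(Cohort=C4, Grade ∈ {A, B, D}) = 0.107 + 0.006 + 0.084 = 0.197.
P(Cohort=C4 | Grade ∈ {A, B, D}) = 0.197/0.652 = 0.3021.

0.3021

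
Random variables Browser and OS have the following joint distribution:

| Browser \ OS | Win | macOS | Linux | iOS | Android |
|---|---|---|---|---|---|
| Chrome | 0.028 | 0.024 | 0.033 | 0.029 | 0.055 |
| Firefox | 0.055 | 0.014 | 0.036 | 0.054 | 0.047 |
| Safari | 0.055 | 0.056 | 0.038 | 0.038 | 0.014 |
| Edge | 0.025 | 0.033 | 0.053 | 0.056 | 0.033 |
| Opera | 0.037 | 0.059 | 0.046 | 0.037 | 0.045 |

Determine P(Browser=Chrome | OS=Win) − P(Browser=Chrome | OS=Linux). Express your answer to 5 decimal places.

-0.02019

P(OS=Win) = 0.028 + 0.055 + 0.055 + 0.025 + 0.037 = 0.200; P(Browser=Chrome | OS=Win) = 0.028/0.200 = 0.140000.
P(OS=Linux) = 0.033 + 0.036 + 0.038 + 0.053 + 0.046 = 0.206; P(Browser=Chrome | OS=Linux) = 0.033/0.206 = 0.160194.
Difference = -0.02019.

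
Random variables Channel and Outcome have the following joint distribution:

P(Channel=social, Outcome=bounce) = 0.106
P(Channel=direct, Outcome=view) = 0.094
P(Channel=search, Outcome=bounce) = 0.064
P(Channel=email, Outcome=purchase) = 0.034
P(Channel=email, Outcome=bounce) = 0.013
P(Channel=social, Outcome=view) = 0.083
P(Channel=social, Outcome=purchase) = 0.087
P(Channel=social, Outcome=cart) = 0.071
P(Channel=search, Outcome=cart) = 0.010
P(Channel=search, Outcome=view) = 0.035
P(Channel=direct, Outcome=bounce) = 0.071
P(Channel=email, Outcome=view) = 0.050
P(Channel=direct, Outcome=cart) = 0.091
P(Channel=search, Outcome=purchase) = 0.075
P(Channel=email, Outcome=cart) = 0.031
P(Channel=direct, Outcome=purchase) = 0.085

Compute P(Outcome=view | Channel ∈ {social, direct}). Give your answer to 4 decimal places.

P(Channel=social) = 0.106 + 0.083 + 0.071 + 0.087 = 0.347.
P(Channel=direct) = 0.071 + 0.094 + 0.091 + 0.085 = 0.341.
P(Channel ∈ {social, direct}) = 0.347 + 0.341 = 0.688; P(Outcome=view, Channel ∈ {social, direct}) = 0.083 + 0.094 = 0.177.
P(Outcome=view | Channel ∈ {social, direct}) = 0.177/0.688 = 0.2573.

0.2573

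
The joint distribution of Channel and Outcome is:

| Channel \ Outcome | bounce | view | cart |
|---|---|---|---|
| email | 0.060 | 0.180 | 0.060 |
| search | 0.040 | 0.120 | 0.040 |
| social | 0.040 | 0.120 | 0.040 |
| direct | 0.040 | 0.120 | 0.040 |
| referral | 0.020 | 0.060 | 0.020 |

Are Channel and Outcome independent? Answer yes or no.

Every cell satisfies P(Channel,Outcome) = P(Channel)·P(Outcome). For instance P(Channel=social) = 0.200, P(Outcome=cart) = 0.200, and 0.200×0.200 = 0.040 matches the joint entry. So Channel and Outcome are independent.

yes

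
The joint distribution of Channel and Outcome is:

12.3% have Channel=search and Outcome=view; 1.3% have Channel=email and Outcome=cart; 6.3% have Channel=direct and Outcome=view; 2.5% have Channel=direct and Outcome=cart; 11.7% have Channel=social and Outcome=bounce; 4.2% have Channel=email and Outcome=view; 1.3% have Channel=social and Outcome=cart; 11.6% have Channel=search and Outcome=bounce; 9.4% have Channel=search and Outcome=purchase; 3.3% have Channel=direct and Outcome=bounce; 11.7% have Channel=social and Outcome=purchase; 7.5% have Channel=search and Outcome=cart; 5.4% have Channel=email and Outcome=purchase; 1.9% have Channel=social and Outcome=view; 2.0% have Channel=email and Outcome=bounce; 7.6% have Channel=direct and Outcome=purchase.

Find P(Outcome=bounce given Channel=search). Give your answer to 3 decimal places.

P(Channel=search) = 0.116 + 0.123 + 0.075 + 0.094 = 0.408.
P(Outcome=bounce | Channel=search) = 0.116/0.408 = 0.284.

0.284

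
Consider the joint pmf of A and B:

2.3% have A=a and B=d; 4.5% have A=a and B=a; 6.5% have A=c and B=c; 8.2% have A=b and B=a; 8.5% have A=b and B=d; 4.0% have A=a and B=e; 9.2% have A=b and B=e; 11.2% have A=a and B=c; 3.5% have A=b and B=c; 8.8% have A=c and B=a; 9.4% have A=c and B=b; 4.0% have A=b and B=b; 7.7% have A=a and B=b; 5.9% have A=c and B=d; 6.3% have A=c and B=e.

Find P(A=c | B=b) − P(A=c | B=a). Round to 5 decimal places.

P(B=b) = 0.077 + 0.040 + 0.094 = 0.211; P(A=c | B=b) = 0.094/0.211 = 0.445498.
P(B=a) = 0.045 + 0.082 + 0.088 = 0.215; P(A=c | B=a) = 0.088/0.215 = 0.409302.
Difference = 0.03620.

0.03620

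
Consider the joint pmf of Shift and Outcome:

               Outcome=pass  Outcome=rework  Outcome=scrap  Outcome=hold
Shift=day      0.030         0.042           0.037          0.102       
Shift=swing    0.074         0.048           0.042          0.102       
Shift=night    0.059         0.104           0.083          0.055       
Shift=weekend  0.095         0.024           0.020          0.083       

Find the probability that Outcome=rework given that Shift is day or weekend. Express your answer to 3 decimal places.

0.152

P(Shift=day) = 0.030 + 0.042 + 0.037 + 0.102 = 0.211.
P(Shift=weekend) = 0.095 + 0.024 + 0.020 + 0.083 = 0.222.
P(Shift ∈ {day, weekend}) = 0.211 + 0.222 = 0.433; P(Outcome=rework, Shift ∈ {day, weekend}) = 0.042 + 0.024 = 0.066.
P(Outcome=rework | Shift ∈ {day, weekend}) = 0.066/0.433 = 0.152.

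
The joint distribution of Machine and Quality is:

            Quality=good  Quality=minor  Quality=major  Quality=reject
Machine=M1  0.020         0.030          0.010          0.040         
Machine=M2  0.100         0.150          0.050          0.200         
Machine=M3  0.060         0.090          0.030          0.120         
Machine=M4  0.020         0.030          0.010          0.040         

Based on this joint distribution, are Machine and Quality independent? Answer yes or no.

yes

Every cell satisfies P(Machine,Quality) = P(Machine)·P(Quality). For instance P(Machine=M2) = 0.500, P(Quality=reject) = 0.400, and 0.500×0.400 = 0.200 matches the joint entry. So Machine and Quality are independent.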